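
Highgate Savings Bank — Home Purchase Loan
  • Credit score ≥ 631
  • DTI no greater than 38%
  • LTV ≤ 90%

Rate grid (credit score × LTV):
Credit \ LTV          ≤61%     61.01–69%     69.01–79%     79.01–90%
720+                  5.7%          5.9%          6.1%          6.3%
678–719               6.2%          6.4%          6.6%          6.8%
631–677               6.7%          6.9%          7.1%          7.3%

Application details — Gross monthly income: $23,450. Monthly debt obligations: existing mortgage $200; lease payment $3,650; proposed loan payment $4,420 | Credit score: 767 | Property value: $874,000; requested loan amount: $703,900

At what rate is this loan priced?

6.3%

Credit score 767 ≥ 631; Total monthly debts = (200 + 3,650 + 4,420) = 8,270. Debt-to-income = 8,270/23,450 = 35.3% — meets 38% limit
LTV = 703,900/874,000 = 80.5% ≤ 90%
Credit 767 → row 720+; LTV 80.5% → column 79.01–90%. Grid cell → 6.3%.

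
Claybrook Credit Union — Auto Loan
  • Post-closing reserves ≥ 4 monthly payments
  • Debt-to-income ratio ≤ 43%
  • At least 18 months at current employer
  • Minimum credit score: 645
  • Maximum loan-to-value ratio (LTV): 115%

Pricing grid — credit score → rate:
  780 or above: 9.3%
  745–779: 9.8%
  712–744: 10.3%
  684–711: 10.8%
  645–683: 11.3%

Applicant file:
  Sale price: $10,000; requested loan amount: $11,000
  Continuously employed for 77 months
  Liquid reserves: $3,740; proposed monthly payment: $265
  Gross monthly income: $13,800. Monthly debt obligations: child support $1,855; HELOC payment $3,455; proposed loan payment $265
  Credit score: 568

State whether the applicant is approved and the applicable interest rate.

Credit score 568 < 645 (below minimum)
Total monthly debts = (1,855 + 3,455 + 265) = 5,575. DTI = 5,575/13,800 = 40.4% ≤ 43%
Reserves = 3,740/265 = 14.1 months ≥ 4
Loan-to-value = 11,000/10,000 = 110% — pass (115% max)
Employment 77 ≥ 18 months
Not all requirements met → denied.

Denied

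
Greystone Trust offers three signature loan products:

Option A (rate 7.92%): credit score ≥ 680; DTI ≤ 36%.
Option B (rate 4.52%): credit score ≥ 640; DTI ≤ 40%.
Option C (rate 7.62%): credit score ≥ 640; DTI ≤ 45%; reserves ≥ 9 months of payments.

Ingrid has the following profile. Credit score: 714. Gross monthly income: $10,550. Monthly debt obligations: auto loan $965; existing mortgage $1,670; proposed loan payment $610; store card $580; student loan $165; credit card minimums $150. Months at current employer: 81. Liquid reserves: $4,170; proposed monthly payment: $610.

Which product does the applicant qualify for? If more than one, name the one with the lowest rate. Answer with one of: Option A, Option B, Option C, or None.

Option B

Total debts = (965 + 1,670 + 610 + 580 + 165 + 150) = 4,140; DTI = 4,140/10,550 = 39.2%.
Reserves = 4,170/610 = 6.8 months.
Option A: score 714 ≥ 680; DTI 39.2% > 36% → does not qualify.
Option B: score 714 ≥ 640; DTI 39.2% ≤ 40% → qualifies.
Option C: score 714 ≥ 640; DTI 39.2% ≤ 45%; reserves 6.8 < 9 mo → does not qualify.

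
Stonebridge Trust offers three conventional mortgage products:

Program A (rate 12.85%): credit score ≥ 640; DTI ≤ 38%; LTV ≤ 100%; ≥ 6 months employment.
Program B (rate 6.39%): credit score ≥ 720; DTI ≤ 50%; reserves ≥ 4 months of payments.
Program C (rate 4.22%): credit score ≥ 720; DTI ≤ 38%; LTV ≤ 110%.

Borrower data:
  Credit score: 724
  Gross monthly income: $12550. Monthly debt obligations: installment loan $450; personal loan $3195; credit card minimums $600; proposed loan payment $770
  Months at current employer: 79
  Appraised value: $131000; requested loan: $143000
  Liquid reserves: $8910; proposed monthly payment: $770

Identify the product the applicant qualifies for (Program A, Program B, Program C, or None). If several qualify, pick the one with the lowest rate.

Total debts = (450 + 3,195 + 600 + 770) = 5,015; DTI = 5,015/12,550 = 40%.
LTV = 143,000/131,000 = 109.2%.
Reserves = 8,910/770 = 11.6 months.
Program A: score 724 ≥ 640; DTI 40% > 38%; LTV 109.2% > 100%; employment 79 ≥ 6 mo → does not qualify.
Program B: score 724 ≥ 720; DTI 40% ≤ 50%; reserves 11.6 ≥ 4 mo → qualifies.
Program C: score 724 ≥ 720; DTI 40% > 38%; LTV 109.2% ≤ 110% → does not qualify.

Program B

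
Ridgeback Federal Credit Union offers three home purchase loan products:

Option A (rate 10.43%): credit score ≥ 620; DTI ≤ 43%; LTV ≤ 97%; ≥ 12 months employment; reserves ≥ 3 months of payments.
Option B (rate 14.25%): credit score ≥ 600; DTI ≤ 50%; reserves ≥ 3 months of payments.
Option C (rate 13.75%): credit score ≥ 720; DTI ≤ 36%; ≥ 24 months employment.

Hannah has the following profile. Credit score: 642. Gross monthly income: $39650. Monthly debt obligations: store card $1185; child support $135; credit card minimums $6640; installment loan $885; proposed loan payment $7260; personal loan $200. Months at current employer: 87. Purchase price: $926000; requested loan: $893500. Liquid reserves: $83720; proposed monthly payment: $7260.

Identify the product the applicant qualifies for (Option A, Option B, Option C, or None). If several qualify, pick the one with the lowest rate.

Total debts = (1,185 + 135 + 6,640 + 885 + 7,260 + 200) = 16,305; DTI = 16,305/39,650 = 41.1%.
LTV = 893,500/926,000 = 96.5%.
Reserves = 83,720/7,260 = 11.5 months.
Option A: score 642 ≥ 620; DTI 41.1% ≤ 43%; LTV 96.5% ≤ 97%; employment 87 ≥ 12 mo; reserves 11.5 ≥ 3 mo → qualifies.
Option B: score 642 ≥ 600; DTI 41.1% ≤ 50%; reserves 11.5 ≥ 3 mo → qualifies.
Option C: score 642 < 720; DTI 41.1% > 36%; employment 87 ≥ 24 mo → does not qualify.
Qualifying: Option A, Option B. Lowest rate is 10.43% → Option A.

Option A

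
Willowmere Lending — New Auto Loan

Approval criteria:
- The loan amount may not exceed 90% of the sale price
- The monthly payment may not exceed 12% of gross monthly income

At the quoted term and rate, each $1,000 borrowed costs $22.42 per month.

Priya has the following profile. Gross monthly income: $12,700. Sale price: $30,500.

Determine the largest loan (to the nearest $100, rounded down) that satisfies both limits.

Payment cap: 12% × $12,700 = $1,524/month.
At $22.42 per $1,000, that supports 1,524/22.42 × 1,000 ≈ $67,975 → $67,900.
LTV cap: 90% × $30,500 = $27,450 → $27,400.
Binding constraint: loan-to-value.

$27,400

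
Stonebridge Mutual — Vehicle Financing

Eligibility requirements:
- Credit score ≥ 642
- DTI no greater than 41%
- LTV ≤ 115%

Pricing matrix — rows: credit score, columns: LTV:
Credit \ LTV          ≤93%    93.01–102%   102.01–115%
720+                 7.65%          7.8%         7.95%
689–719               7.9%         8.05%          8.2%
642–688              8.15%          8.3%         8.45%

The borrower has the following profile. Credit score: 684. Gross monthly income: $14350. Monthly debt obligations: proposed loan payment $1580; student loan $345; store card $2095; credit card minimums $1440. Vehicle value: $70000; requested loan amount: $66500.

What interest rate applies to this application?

8.3%

Credit score 684 ≥ 642; Total monthly debts = (1,580 + 345 + 2,095 + 1,440) = 5,460. DTI: 5,460 ÷ 14,350 = 38%, within the 41% cap
LTV: 66,500 ÷ 70,000 = 95%, within 115% cap
Row: 684 falls in 642–688. Column: 95% falls in 93.01–102%. Rate = 8.3%.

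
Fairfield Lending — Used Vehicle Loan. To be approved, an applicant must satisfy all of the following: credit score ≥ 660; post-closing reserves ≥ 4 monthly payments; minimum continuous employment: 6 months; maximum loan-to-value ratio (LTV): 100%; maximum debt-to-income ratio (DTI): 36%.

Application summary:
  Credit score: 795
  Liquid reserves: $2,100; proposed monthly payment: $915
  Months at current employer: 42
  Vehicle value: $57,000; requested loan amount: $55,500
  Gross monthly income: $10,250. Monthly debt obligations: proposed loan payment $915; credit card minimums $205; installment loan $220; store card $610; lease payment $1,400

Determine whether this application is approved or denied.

Denied

Credit score 795 ≥ 660 (meets)
Reserves = 2,100/915 = 2.3 months < 4
Employment 42 ≥ 6 months
LTV: 55,500 ÷ 57,000 = 97.4%, within 100% cap
Total monthly debts = (915 + 205 + 220 + 610 + 1,400) = 3,350. DTI = 3,350/10,250 = 32.7% ≤ 36%
Fails on reserves.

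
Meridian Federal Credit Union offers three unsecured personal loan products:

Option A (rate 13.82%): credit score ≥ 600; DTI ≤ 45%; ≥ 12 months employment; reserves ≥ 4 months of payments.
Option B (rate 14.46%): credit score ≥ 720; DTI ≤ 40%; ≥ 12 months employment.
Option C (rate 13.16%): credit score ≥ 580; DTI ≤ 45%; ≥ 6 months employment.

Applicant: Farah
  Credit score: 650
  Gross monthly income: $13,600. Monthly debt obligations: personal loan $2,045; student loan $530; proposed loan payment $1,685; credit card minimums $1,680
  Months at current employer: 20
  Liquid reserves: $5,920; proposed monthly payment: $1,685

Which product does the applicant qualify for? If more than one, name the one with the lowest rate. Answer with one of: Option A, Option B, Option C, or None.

Option C

Total debts = (2,045 + 530 + 1,685 + 1,680) = 5,940; DTI = 5,940/13,600 = 43.7%.
Reserves = 5,920/1,685 = 3.5 months.
Option A: score 650 ≥ 600; DTI 43.7% ≤ 45%; employment 20 ≥ 12 mo; reserves 3.5 < 4 mo → does not qualify.
Option B: score 650 < 720; DTI 43.7% > 40%; employment 20 ≥ 12 mo → does not qualify.
Option C: score 650 ≥ 580; DTI 43.7% ≤ 45%; employment 20 ≥ 6 mo → qualifies.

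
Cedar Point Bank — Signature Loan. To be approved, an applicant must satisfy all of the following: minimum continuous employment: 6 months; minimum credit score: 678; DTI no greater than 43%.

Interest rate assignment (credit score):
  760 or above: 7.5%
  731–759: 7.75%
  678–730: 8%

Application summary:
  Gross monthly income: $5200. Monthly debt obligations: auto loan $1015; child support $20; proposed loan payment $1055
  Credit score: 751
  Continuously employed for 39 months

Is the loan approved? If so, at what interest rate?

Credit score 751 ≥ 678 (meets minimum)
Total monthly debts = (1,015 + 20 + 1,055) = 2,090. DTI: 2,090 ÷ 5,200 = 40.2%, within the 43% cap
Employment 39 ≥ 6 months
All requirements met. Score 751 falls in the 731–759 tier → 7.75%.

Approved at 7.75%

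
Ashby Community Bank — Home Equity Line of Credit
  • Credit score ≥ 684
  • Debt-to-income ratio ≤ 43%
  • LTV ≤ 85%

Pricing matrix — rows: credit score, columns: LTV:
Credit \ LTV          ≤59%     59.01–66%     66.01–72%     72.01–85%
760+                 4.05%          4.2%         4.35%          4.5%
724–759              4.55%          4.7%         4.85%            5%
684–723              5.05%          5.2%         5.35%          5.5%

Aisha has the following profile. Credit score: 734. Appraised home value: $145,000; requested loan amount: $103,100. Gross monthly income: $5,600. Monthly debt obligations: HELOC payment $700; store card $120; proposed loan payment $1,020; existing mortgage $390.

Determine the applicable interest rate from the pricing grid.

4.85%

Credit score 734 ≥ 684; Total monthly debts = (700 + 120 + 1,020 + 390) = 2,230. DTI = 2,230/5,600 = 39.8% ≤ 43%
LTV = 103,100/145,000 = 71.1% ≤ 85%
Row: 734 falls in 724–759. Column: 71.1% falls in 66.01–72%. Rate = 4.85%.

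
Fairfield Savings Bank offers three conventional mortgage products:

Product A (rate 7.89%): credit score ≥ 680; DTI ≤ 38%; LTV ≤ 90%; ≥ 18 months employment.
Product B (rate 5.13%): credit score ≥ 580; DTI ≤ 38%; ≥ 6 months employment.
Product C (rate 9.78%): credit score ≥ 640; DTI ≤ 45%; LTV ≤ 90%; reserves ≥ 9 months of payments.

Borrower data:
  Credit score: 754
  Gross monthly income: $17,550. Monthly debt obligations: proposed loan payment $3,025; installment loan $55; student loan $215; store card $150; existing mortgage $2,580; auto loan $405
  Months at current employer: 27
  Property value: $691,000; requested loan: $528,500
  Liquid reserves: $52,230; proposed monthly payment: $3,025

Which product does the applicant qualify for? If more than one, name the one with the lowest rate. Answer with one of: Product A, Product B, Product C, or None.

Total debts = (3,025 + 55 + 215 + 150 + 2,580 + 405) = 6,430; DTI = 6,430/17,550 = 36.6%.
LTV = 528,500/691,000 = 76.5%.
Reserves = 52,230/3,025 = 17.3 months.
Product A: score 754 ≥ 680; DTI 36.6% ≤ 38%; LTV 76.5% ≤ 90%; employment 27 ≥ 18 mo → qualifies.
Product B: score 754 ≥ 580; DTI 36.6% ≤ 38%; employment 27 ≥ 6 mo → qualifies.
Product C: score 754 ≥ 640; DTI 36.6% ≤ 45%; LTV 76.5% ≤ 90%; reserves 17.3 ≥ 9 mo → qualifies.
Qualifying: Product A, Product B, Product C. Lowest rate is 5.13% → Product B.

Product B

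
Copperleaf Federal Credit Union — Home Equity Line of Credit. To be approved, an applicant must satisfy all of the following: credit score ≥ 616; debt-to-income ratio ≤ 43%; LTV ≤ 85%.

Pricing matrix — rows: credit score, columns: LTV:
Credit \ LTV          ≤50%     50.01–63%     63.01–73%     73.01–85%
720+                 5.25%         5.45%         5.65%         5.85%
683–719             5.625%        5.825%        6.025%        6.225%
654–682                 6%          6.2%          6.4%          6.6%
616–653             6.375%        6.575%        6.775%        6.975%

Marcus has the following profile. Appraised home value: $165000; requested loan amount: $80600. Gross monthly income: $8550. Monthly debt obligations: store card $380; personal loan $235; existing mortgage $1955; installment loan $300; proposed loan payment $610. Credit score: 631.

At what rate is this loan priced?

6.375%

Credit score 631 ≥ 616; Total monthly debts = (380 + 235 + 1,955 + 300 + 610) = 3,480. DTI: 3,480 ÷ 8,550 = 40.7%, within the 43% cap
LTV = 80,600/165,000 = 48.8% ≤ 85%
Row: 631 falls in 616–653. Column: 48.8% falls in ≤50%. Rate = 6.375%.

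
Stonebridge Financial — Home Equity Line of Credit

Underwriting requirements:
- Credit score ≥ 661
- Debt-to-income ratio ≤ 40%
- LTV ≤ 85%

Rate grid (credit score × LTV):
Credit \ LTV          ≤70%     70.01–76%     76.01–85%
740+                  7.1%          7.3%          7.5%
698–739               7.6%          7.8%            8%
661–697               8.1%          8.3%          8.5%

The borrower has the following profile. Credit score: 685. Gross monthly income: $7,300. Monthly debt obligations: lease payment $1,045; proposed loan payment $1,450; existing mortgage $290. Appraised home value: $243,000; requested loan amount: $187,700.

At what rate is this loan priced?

Credit score 685 ≥ 661; Total monthly debts = (1,045 + 1,450 + 290) = 2,785. DTI = 2,785/7,300 = 38.2% ≤ 40%
LTV: 187,700 ÷ 243,000 = 77.2%, within 85% cap
Score 685 is in the 661–697 band; LTV 77.2% is in the 76.01–85% band → 8.5%.

8.5%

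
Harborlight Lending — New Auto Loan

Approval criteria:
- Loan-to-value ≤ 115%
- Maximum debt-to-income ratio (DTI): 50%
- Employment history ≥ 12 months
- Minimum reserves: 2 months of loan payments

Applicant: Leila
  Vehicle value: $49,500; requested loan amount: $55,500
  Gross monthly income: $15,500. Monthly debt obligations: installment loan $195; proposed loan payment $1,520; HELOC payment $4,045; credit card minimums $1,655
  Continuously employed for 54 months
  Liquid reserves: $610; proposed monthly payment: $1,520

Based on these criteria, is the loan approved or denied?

Denied

Loan-to-value = 55,500/49,500 = 112.1% — pass (115% max)
Total monthly debts = (195 + 1,520 + 4,045 + 1,655) = 7,415. DTI = 7,415/15,500 = 47.8% ≤ 50%
Employment 54 ≥ 12 months
Reserves = 610/1,520 = 0.4 months < 2
Fails on reserves.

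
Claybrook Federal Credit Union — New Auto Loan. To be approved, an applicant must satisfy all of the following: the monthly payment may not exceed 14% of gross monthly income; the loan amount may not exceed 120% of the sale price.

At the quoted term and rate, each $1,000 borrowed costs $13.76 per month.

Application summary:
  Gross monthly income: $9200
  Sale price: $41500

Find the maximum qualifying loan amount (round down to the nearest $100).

$49,800

Payment cap: 14% × $9,200 = $1,288/month.
At $13.76 per $1,000, that supports 1,288/13.76 × 1,000 ≈ $93,604 → $93,600.
LTV cap: 120% × $41,500 = $49,800 → $49,800.
Binding constraint: loan-to-value.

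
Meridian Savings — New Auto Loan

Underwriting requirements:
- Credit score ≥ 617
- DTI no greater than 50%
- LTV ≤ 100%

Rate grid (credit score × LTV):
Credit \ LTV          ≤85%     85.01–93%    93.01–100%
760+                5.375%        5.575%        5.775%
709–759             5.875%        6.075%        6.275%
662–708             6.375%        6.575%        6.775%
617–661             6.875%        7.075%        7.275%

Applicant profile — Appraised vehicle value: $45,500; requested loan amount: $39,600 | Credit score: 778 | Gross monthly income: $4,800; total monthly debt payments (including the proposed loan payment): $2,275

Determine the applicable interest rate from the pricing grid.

Credit score 778 ≥ 617; Debt-to-income = 2,275/4,800 = 47.4% — meets 50% limit
Loan-to-value = 39,600/45,500 = 87% — pass (100% max)
Credit 778 → row 760+; LTV 87% → column 85.01–93%. Grid cell → 5.575%.

5.575%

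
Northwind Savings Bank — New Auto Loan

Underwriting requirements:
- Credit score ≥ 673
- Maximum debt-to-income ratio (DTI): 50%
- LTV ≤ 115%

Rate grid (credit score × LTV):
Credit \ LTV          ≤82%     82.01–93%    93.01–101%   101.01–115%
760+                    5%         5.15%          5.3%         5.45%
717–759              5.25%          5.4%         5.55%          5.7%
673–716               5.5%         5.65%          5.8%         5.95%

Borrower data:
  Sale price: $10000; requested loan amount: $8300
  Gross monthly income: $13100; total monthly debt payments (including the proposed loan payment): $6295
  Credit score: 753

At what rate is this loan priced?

5.4%

Credit score 753 ≥ 673; DTI: 6,295 ÷ 13,100 = 48.1%, within the 50% cap
LTV = 8,300/10,000 = 83% ≤ 115%
Credit 753 → row 717–759; LTV 83% → column 82.01–93%. Grid cell → 5.4%.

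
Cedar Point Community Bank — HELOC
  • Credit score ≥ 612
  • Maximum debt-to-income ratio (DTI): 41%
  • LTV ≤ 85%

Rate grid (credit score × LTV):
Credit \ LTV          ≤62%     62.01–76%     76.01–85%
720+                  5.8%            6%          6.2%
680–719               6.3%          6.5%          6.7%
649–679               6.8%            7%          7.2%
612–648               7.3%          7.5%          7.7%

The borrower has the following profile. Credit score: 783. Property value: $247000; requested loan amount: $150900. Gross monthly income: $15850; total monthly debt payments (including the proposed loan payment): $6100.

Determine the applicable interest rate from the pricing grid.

Credit score 783 ≥ 612; Debt-to-income = 6,100/15,850 = 38.5% — meets 41% limit
LTV = 150,900/247,000 = 61.1% ≤ 85%
Row: 783 falls in 720+. Column: 61.1% falls in ≤62%. Rate = 5.8%.

5.8%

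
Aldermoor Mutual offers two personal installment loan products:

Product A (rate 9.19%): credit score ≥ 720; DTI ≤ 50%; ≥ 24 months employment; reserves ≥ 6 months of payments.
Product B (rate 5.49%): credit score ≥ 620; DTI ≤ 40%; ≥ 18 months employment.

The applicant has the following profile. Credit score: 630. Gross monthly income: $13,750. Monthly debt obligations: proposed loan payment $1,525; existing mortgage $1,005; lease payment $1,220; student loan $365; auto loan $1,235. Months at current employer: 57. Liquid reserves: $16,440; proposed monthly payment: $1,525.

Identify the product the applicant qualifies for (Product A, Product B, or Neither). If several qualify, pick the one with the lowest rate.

Total debts = (1,525 + 1,005 + 1,220 + 365 + 1,235) = 5,350; DTI = 5,350/13,750 = 38.9%.
Reserves = 16,440/1,525 = 10.8 months.
Product A: score 630 < 720; DTI 38.9% ≤ 50%; employment 57 ≥ 24 mo; reserves 10.8 ≥ 6 mo → does not qualify.
Product B: score 630 ≥ 620; DTI 38.9% ≤ 40%; employment 57 ≥ 18 mo → qualifies.

Product B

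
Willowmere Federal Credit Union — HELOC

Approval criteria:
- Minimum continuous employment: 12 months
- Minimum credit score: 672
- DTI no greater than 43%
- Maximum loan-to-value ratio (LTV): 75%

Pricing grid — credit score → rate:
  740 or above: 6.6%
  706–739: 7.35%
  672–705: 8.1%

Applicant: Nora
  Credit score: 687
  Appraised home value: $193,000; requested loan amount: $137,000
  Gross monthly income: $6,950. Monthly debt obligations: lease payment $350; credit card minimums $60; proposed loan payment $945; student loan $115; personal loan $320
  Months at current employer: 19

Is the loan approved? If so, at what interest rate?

Credit score 687 ≥ 672 (meets minimum)
Employment 19 ≥ 12 months
Total monthly debts = (350 + 60 + 945 + 115 + 320) = 1,790. DTI = 1,790/6,950 = 25.8% ≤ 43%
Loan-to-value = 137,000/193,000 = 71% — pass (75% max)
All requirements met. Score 687 falls in the 672–705 tier → 8.1%.

Approved at 8.1%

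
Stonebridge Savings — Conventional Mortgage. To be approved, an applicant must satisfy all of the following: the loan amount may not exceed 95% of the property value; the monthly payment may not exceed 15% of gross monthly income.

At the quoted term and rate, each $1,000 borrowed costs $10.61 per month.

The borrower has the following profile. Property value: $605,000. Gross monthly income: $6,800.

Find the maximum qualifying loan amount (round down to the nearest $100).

$96,100

Payment cap: 15% × $6,800 = $1,020/month.
At $10.61 per $1,000, that supports 1,020/10.61 × 1,000 ≈ $96,135 → $96,100.
LTV cap: 95% × $605,000 = $574,750 → $574,700.
Binding constraint: payment-to-income.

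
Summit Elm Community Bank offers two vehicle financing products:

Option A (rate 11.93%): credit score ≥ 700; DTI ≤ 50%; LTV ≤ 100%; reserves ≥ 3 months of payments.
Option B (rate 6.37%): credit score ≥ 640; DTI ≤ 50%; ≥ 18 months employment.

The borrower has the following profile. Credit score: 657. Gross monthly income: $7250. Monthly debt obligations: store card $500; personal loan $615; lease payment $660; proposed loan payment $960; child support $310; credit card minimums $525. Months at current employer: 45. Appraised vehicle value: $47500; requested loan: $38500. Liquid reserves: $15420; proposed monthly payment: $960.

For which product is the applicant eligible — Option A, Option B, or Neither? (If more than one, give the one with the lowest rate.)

Option B

Total debts = (500 + 615 + 660 + 960 + 310 + 525) = 3,570; DTI = 3,570/7,250 = 49.2%.
LTV = 38,500/47,500 = 81.1%.
Reserves = 15,420/960 = 16.1 months.
Option A: score 657 < 700; DTI 49.2% ≤ 50%; LTV 81.1% ≤ 100%; reserves 16.1 ≥ 3 mo → does not qualify.
Option B: score 657 ≥ 640; DTI 49.2% ≤ 50%; employment 45 ≥ 18 mo → qualifies.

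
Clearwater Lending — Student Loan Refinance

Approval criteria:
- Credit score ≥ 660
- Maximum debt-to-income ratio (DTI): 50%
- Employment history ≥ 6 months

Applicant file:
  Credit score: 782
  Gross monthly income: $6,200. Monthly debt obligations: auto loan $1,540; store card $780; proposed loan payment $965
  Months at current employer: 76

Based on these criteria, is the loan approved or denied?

Credit score 782 ≥ 660 (meets)
Total monthly debts = (1,540 + 780 + 965) = 3,285. DTI: 3,285 ÷ 6,200 = 53%, exceeds the 50% cap
Employment 76 ≥ 6 months
Fails on DTI.

Denied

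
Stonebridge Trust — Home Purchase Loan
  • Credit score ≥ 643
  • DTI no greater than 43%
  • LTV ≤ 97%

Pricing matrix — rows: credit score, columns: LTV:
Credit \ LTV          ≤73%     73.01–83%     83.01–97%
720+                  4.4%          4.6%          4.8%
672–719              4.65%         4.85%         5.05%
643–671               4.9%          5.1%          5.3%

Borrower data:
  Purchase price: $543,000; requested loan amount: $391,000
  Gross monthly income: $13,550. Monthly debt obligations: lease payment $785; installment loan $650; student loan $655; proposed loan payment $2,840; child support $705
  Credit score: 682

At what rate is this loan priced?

4.65%

Credit score 682 ≥ 643; Total monthly debts = (785 + 650 + 655 + 2,840 + 705) = 5,635. DTI: 5,635 ÷ 13,550 = 41.6%, within the 43% cap
LTV: 391,000 ÷ 543,000 = 72%, within 97% cap
Credit 682 → row 672–719; LTV 72% → column ≤73%. Grid cell → 4.65%.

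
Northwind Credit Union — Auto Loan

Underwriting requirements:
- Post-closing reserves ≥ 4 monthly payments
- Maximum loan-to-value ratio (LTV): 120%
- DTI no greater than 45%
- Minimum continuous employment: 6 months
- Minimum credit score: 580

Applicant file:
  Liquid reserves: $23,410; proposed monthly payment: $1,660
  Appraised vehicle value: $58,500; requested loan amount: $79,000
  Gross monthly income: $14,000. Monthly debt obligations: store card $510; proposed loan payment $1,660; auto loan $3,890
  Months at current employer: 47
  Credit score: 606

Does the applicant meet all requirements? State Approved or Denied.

Reserves: 23,410 ÷ 1,660 = 14.1 months (meets 4-month minimum)
Loan-to-value = 79,000/58,500 = 135% — fail (120% max)
Total monthly debts = (510 + 1,660 + 3,890) = 6,060. DTI: 6,060 ÷ 14,000 = 43.3%, within the 45% cap
Employment 47 ≥ 6 months
Credit score 606 ≥ 580 (meets)
Fails on LTV.

Denied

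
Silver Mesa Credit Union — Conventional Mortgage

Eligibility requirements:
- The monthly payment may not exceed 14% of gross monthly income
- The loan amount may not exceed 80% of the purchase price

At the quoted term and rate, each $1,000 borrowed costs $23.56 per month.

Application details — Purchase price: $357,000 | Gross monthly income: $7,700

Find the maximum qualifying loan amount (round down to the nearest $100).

Payment cap: 14% × $7,700 = $1,078/month.
At $23.56 per $1,000, that supports 1,078/23.56 × 1,000 ≈ $45,755 → $45,700.
LTV cap: 80% × $357,000 = $285,600 → $285,600.
Binding constraint: payment-to-income.

$45,700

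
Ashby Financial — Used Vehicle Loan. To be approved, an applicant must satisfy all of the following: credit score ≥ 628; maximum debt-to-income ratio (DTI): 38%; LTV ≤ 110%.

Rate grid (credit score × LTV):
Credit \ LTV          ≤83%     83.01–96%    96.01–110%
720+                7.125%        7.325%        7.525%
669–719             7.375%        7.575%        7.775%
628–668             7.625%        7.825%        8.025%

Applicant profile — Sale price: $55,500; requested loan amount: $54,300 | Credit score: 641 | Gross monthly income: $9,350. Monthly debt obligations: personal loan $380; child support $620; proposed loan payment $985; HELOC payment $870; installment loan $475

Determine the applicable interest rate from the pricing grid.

8.025%

Credit score 641 ≥ 628; Total monthly debts = (380 + 620 + 985 + 870 + 475) = 3,330. Debt-to-income = 3,330/9,350 = 35.6% — meets 38% limit
LTV: 54,300 ÷ 55,500 = 97.8%, within 110% cap
Score 641 is in the 628–668 band; LTV 97.8% is in the 96.01–110% band → 8.025%.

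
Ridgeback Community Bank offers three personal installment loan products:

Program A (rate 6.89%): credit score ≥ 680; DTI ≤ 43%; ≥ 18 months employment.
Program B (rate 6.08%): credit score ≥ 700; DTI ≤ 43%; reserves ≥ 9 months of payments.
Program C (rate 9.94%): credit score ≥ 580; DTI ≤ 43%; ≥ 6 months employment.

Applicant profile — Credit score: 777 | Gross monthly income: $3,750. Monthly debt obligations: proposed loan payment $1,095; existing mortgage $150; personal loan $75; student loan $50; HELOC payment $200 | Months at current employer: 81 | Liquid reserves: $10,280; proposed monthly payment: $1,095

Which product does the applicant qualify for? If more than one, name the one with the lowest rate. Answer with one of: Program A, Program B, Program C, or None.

Total debts = (1,095 + 150 + 75 + 50 + 200) = 1,570; DTI = 1,570/3,750 = 41.9%.
Reserves = 10,280/1,095 = 9.4 months.
Program A: score 777 ≥ 680; DTI 41.9% ≤ 43%; employment 81 ≥ 18 mo → qualifies.
Program B: score 777 ≥ 700; DTI 41.9% ≤ 43%; reserves 9.4 ≥ 9 mo → qualifies.
Program C: score 777 ≥ 580; DTI 41.9% ≤ 43%; employment 81 ≥ 6 mo → qualifies.
Qualifying: Program A, Program B, Program C. Lowest rate is 6.08% → Program B.

Program B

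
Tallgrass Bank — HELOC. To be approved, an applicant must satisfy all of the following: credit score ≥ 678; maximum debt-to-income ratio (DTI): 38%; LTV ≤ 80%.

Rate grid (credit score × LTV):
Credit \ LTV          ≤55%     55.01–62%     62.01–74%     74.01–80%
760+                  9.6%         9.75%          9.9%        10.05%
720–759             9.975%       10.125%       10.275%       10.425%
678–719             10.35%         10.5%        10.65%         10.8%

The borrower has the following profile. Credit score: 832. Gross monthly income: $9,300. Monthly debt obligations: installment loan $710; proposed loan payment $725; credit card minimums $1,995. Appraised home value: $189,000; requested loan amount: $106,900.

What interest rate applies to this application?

Credit score 832 ≥ 678; Total monthly debts = (710 + 725 + 1,995) = 3,430. DTI = 3,430/9,300 = 36.9% ≤ 38%
LTV: 106,900 ÷ 189,000 = 56.6%, within 80% cap
Row: 832 falls in 760+. Column: 56.6% falls in 55.01–62%. Rate = 9.75%.

9.75%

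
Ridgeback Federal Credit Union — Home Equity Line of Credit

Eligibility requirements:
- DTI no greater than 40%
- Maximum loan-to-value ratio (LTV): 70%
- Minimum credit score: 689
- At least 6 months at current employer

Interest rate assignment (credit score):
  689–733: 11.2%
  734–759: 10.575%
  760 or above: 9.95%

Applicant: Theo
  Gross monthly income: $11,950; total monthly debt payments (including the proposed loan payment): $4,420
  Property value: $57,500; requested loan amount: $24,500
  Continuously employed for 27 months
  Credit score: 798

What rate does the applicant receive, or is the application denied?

Approved at 9.95%

Credit score 798 ≥ 689 (meets minimum)
Loan-to-value = 24,500/57,500 = 42.6% — pass (70% max)
DTI: 4,420 ÷ 11,950 = 37%, within the 40% cap
Employment 27 ≥ 6 months
All requirements met. Score 798 falls in the 760 or above tier → 9.95%.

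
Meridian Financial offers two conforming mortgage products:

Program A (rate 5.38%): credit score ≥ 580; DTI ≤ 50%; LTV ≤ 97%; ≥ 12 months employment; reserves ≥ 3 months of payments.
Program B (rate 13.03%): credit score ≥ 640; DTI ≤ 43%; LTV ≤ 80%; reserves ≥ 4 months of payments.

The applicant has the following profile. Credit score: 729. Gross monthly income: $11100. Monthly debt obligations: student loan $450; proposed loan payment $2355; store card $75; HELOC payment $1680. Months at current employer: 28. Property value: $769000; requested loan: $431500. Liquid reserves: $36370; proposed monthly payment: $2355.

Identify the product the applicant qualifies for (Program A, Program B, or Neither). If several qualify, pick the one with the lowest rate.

Total debts = (450 + 2,355 + 75 + 1,680) = 4,560; DTI = 4,560/11,100 = 41.1%.
LTV = 431,500/769,000 = 56.1%.
Reserves = 36,370/2,355 = 15.4 months.
Program A: score 729 ≥ 580; DTI 41.1% ≤ 50%; LTV 56.1% ≤ 97%; employment 28 ≥ 12 mo; reserves 15.4 ≥ 3 mo → qualifies.
Program B: score 729 ≥ 640; DTI 41.1% ≤ 43%; LTV 56.1% ≤ 80%; reserves 15.4 ≥ 4 mo → qualifies.
Qualifying: Program A, Program B. Lowest rate is 5.38% → Program A.

Program A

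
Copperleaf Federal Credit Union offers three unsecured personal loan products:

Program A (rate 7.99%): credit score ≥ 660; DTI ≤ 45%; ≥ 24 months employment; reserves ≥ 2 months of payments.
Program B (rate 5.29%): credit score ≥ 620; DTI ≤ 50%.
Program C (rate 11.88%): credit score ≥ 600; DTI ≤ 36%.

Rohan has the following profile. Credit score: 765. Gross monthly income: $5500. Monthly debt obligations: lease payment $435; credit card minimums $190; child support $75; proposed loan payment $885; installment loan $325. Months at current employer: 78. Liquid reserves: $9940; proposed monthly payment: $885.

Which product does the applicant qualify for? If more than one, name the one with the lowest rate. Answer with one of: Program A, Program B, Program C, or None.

Total debts = (435 + 190 + 75 + 885 + 325) = 1,910; DTI = 1,910/5,500 = 34.7%.
Reserves = 9,940/885 = 11.2 months.
Program A: score 765 ≥ 660; DTI 34.7% ≤ 45%; employment 78 ≥ 24 mo; reserves 11.2 ≥ 2 mo → qualifies.
Program B: score 765 ≥ 620; DTI 34.7% ≤ 50% → qualifies.
Program C: score 765 ≥ 600; DTI 34.7% ≤ 36% → qualifies.
Qualifying: Program A, Program B, Program C. Lowest rate is 5.29% → Program B.

Program B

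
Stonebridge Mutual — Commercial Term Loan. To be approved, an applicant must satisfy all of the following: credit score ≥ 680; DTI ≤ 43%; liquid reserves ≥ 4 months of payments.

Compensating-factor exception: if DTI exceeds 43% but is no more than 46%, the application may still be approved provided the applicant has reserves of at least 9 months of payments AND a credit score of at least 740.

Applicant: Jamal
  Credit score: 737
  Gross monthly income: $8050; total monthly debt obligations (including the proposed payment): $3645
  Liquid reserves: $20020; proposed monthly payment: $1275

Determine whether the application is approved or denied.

Denied

Credit score 737 ≥ 680 (meets base)
DTI: 3,645 ÷ 8,050 = 45.3%, over the 43% base limit.
Reserves = 20,020/1,275 = 15.7 months ≥ 4
DTI 45.3% is within the 43%–46% exception band; checking compensating factors.
Reserves 15.7 ≥ 9 months; credit score 737 < 740.
Override conditions not both satisfied; exception does not apply.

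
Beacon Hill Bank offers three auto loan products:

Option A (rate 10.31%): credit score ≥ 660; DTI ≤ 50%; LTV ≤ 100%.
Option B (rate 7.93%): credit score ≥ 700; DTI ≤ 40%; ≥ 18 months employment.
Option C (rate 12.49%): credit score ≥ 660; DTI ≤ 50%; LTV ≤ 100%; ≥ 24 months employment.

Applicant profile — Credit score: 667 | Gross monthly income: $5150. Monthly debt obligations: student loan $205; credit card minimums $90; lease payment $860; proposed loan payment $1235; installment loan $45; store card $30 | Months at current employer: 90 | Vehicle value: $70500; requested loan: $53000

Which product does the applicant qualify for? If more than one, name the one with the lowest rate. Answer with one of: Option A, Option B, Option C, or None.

Option A

Total debts = (205 + 90 + 860 + 1,235 + 45 + 30) = 2,465; DTI = 2,465/5,150 = 47.9%.
LTV = 53,000/70,500 = 75.2%.
Option A: score 667 ≥ 660; DTI 47.9% ≤ 50%; LTV 75.2% ≤ 100% → qualifies.
Option B: score 667 < 700; DTI 47.9% > 40%; employment 90 ≥ 18 mo → does not qualify.
Option C: score 667 ≥ 660; DTI 47.9% ≤ 50%; LTV 75.2% ≤ 100%; employment 90 ≥ 24 mo → qualifies.
Qualifying: Option A, Option C. Lowest rate is 10.31% → Option A.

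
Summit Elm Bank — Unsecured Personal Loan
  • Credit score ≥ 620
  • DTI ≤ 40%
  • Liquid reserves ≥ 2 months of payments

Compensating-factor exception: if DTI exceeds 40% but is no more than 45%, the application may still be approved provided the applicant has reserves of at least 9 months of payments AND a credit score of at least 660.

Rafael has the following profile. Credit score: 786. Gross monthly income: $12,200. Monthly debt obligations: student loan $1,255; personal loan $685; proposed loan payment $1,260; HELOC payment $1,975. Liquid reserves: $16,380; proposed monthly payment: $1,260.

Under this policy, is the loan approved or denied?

Approved

Credit score 786 ≥ 620 (meets base)
Total debts = (1,255 + 685 + 1,260 + 1,975) = 5,175. DTI = 5,175/12,200 = 42.4% > 40% — standard DTI limit exceeded.
Reserves = 16,380/1,260 = 13.0 months ≥ 2
42.4% falls in the override range (40%–45%), so the compensating-factor test applies.
Reserves 13.0 ≥ 9 months; credit score 786 ≥ 660.
Both compensating conditions met → exception applies.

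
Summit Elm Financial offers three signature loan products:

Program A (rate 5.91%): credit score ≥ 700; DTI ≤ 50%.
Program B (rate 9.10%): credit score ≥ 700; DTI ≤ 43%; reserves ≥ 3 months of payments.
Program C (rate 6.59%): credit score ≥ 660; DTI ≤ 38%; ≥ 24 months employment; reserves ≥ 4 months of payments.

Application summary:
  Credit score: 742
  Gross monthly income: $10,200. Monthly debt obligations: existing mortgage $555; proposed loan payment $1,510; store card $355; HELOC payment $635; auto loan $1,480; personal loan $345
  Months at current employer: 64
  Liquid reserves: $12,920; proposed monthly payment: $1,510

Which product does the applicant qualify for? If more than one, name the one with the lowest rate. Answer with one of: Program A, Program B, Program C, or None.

Program A

Total debts = (555 + 1,510 + 355 + 635 + 1,480 + 345) = 4,880; DTI = 4,880/10,200 = 47.8%.
Reserves = 12,920/1,510 = 8.6 months.
Program A: score 742 ≥ 700; DTI 47.8% ≤ 50% → qualifies.
Program B: score 742 ≥ 700; DTI 47.8% > 43%; reserves 8.6 ≥ 3 mo → does not qualify.
Program C: score 742 ≥ 660; DTI 47.8% > 38%; employment 64 ≥ 24 mo; reserves 8.6 ≥ 4 mo → does not qualify.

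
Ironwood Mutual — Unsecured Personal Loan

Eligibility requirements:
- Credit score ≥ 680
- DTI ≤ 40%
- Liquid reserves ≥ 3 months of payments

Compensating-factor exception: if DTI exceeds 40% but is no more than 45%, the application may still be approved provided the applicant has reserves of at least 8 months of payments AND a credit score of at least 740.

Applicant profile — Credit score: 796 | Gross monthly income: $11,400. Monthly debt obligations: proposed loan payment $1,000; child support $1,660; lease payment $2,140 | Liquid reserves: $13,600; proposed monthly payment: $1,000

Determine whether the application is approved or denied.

Approved

Credit score 796 ≥ 680 (meets base)
Total debts = (1,000 + 1,660 + 2,140) = 4,800. DTI = 4,800/11,400 = 42.1% > 40% — standard DTI limit exceeded.
Reserves = 13,600/1,000 = 13.6 months ≥ 3
DTI 42.1% is within the 40%–45% exception band; checking compensating factors.
Override check — reserves: 13.6 mo (ok); score: 796 (ok).
Both compensating conditions met → exception applies.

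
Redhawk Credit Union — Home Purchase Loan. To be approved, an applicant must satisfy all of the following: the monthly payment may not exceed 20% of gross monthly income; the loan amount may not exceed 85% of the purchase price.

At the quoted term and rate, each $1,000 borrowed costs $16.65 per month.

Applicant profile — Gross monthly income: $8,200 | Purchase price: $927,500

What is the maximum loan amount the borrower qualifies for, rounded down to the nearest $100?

$98,400

Payment cap: 20% × $8,200 = $1,640/month.
At $16.65 per $1,000, that supports 1,640/16.65 × 1,000 ≈ $98,498 → $98,400.
LTV cap: 85% × $927,500 = $788,375 → $788,300.
Binding constraint: payment-to-income.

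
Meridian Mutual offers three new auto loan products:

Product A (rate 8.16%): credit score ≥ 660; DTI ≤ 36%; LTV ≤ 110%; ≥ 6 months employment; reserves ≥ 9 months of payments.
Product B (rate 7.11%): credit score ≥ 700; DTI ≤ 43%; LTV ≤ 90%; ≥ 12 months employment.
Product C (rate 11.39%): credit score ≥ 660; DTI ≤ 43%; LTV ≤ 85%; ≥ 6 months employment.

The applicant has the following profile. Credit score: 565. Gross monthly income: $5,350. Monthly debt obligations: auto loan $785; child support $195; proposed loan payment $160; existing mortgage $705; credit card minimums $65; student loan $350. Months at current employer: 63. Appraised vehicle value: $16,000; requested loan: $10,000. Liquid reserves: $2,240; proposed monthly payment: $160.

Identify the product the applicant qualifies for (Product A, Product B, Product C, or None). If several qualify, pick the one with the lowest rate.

None

Total debts = (785 + 195 + 160 + 705 + 65 + 350) = 2,260; DTI = 2,260/5,350 = 42.2%.
LTV = 10,000/16,000 = 62.5%.
Reserves = 2,240/160 = 14.0 months.
Product A: score 565 < 660; DTI 42.2% > 36%; LTV 62.5% ≤ 110%; employment 63 ≥ 6 mo; reserves 14.0 ≥ 9 mo → does not qualify.
Product B: score 565 < 700; DTI 42.2% ≤ 43%; LTV 62.5% ≤ 90%; employment 63 ≥ 12 mo → does not qualify.
Product C: score 565 < 660; DTI 42.2% ≤ 43%; LTV 62.5% ≤ 85%; employment 63 ≥ 6 mo → does not qualify.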